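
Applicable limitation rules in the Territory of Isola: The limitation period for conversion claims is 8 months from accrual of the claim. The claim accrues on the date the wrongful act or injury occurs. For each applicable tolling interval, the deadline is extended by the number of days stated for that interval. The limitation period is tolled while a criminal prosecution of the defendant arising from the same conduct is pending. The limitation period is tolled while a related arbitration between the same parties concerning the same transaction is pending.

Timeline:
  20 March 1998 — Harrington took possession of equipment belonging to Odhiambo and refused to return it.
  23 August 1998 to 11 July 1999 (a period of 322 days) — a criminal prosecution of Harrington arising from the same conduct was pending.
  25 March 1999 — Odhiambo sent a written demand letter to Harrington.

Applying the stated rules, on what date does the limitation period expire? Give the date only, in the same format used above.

8 October 1999

The claim accrued on 20 March 1998, when the wrongful act occurred.
The untolled deadline — 8 months after 20 March 1998 — is 20 November 1998.
The period was tolled for 322 days by the pending criminal prosecution (23 August 1998 to 11 July 1999), pushing the deadline to 8 October 1999.
Nothing else in the chronology tolls or restarts the period.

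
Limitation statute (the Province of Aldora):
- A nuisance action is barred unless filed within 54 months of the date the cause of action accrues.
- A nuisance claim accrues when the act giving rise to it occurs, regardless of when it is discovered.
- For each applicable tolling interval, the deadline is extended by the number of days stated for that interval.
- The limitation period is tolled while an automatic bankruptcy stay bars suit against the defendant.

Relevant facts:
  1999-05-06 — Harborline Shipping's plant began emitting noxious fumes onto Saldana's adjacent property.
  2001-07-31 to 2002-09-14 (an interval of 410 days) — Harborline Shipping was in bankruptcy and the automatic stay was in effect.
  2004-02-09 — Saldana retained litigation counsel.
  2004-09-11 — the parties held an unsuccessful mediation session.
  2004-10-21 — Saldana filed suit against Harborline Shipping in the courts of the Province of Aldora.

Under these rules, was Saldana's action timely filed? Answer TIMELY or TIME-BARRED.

The claim accrued on 1999-05-06, when the wrongful act occurred.
The untolled deadline — 54 months after 1999-05-06 — is 2003-11-06.
The automatic bankruptcy stay from 2001-07-31 to 2002-09-14 tolled the period for 410 days, extending the deadline to 2004-12-20.
None of the other events listed affects the running of the period under the stated rules.
Filing on 2004-10-21 beat the 2004-12-20 deadline — the action is timely.

TIMELY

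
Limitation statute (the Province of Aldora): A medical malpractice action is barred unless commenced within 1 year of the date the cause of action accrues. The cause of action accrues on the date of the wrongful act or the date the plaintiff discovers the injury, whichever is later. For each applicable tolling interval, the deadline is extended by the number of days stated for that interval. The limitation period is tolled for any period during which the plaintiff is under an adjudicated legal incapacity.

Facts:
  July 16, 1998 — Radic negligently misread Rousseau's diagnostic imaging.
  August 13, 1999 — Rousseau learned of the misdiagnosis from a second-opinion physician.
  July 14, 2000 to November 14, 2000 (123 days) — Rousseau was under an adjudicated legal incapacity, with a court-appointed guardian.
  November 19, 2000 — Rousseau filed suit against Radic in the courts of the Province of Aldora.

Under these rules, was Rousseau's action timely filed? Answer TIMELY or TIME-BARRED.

TIMELY

Taking the later of the act (July 16, 1998) and discovery (August 13, 1999), the claim accrued on August 13, 1999.
1 year from August 13, 1999 is August 13, 2000.
The plaintiff's legal incapacity from July 14, 2000 to November 14, 2000 tolled the period for 123 days, extending the deadline to December 14, 2000.
The November 19, 2000 filing precedes the December 14, 2000 deadline; the claim is timely.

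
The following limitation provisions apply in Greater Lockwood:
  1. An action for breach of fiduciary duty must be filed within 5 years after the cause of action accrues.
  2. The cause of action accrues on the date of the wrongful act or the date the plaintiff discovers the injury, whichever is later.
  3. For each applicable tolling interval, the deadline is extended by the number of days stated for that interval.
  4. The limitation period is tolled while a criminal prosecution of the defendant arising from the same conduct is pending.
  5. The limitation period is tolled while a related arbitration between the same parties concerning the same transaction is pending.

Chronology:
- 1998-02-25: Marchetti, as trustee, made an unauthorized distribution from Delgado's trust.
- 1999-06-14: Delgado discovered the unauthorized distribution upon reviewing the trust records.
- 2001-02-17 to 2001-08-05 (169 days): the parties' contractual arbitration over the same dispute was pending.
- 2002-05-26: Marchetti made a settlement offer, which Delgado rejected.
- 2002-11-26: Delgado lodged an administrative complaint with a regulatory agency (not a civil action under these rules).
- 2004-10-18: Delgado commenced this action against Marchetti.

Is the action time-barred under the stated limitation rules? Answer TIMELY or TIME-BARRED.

Because discovery on 1999-06-14 post-dates the 1998-02-25 act, accrual under the later-of rule falls on 1999-06-14.
5 years from 1999-06-14 is 2004-06-14.
The period was tolled for 169 days by the pending related arbitration (2001-02-17 to 2001-08-05), pushing the deadline to 2004-11-30.
Nothing else in the chronology tolls or restarts the period.
Filing on 2004-10-18 beat the 2004-11-30 deadline — the action is timely.

TIMELY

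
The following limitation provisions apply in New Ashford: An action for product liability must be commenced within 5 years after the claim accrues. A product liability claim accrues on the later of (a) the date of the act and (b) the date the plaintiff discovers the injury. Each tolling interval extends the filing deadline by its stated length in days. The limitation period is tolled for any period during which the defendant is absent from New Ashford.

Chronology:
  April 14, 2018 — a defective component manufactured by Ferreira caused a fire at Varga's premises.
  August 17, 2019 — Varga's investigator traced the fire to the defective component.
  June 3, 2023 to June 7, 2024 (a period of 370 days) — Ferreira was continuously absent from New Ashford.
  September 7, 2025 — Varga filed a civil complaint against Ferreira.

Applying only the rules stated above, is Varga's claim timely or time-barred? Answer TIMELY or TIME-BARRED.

TIME-BARRED

Because discovery on August 17, 2019 post-dates the April 14, 2018 act, accrual under the later-of rule falls on August 17, 2019.
5 years from August 17, 2019 is August 17, 2024.
Because the defendant's absence from the jurisdiction ran from June 3, 2023 to June 7, 2024, the deadline is extended by 370 days to August 22, 2025.
Varga filed on September 7, 2025, after the August 22, 2025 deadline, so the action is time-barred.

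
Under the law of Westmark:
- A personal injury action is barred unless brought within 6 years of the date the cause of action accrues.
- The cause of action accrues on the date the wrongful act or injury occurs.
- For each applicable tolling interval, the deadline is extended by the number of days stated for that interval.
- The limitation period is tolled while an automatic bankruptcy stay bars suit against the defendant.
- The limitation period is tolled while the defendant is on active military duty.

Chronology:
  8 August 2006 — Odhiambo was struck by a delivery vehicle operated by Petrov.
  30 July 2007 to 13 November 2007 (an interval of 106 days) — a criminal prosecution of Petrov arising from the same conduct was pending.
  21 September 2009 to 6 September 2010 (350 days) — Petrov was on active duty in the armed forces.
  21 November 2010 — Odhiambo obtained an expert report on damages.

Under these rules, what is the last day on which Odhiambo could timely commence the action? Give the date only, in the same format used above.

The claim accrued on 8 August 2006, when the wrongful act occurred.
The untolled deadline — 6 years after 8 August 2006 — is 8 August 2012.
The defendant's active military service from 21 September 2009 to 6 September 2010 tolled the period for 350 days, extending the deadline to 24 July 2013.
No stated provision tolls the period for a criminal prosecution, so the interval from 30 July 2007 to 13 November 2007 has no effect on the deadline.
None of the other events listed affects the running of the period under the stated rules.

24 July 2013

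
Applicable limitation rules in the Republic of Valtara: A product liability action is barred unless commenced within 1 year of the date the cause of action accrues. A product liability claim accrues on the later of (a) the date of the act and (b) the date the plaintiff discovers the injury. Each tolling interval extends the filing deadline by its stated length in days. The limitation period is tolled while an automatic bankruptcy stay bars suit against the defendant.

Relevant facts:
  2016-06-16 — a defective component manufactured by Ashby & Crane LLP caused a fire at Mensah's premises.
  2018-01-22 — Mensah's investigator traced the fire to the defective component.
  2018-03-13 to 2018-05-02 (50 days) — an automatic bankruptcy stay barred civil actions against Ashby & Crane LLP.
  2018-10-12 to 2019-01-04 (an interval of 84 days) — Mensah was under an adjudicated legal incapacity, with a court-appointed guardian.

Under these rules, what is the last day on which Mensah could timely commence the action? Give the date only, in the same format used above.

2019-03-13

The claim accrued on 2018-01-22 — the later of the 2016-06-16 act and the 2018-01-22 discovery.
Adding the 1 year base period to 2018-01-22 gives a deadline of 2019-01-22, before any tolling.
Because the automatic bankruptcy stay ran from 2018-03-13 to 2018-05-02, the deadline is extended by 50 days to 2019-03-13.
No stated provision tolls the period for the plaintiff's incapacity, so the interval from 2018-10-12 to 2019-01-04 has no effect on the deadline.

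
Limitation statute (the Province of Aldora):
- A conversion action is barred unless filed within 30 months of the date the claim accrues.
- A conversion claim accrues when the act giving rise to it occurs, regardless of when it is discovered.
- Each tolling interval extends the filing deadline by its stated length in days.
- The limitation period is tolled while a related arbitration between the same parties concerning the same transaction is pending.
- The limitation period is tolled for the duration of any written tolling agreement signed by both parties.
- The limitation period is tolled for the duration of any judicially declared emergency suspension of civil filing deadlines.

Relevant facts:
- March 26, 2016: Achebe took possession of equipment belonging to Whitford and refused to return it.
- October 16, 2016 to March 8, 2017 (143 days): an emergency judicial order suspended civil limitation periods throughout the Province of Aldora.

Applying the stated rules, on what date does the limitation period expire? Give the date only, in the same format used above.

February 16, 2019

The claim accrued on March 26, 2016, when the wrongful act occurred.
The untolled deadline — 30 months after March 26, 2016 — is September 26, 2018.
The emergency suspension of filing deadlines from October 16, 2016 to March 8, 2017 tolled the period for 143 days, extending the deadline to February 16, 2019.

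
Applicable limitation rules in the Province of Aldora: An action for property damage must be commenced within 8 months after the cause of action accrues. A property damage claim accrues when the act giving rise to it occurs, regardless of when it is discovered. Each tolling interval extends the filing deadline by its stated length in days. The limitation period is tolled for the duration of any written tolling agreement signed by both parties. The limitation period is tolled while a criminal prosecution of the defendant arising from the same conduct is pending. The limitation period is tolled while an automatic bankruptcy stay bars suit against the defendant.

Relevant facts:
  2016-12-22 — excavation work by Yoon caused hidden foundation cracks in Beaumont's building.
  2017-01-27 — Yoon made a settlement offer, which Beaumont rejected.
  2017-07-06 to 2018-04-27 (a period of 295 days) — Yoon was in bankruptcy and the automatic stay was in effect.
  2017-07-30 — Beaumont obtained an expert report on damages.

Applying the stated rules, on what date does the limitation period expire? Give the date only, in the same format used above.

2018-06-13

The claim accrued on 2016-12-22, when the wrongful act occurred.
Adding the 8 months base period to 2016-12-22 gives a deadline of 2017-08-22, before any tolling.
The period was tolled for 295 days by the automatic bankruptcy stay (2017-07-06 to 2018-04-27), pushing the deadline to 2018-06-13.
None of the other events listed affects the running of the period under the stated rules.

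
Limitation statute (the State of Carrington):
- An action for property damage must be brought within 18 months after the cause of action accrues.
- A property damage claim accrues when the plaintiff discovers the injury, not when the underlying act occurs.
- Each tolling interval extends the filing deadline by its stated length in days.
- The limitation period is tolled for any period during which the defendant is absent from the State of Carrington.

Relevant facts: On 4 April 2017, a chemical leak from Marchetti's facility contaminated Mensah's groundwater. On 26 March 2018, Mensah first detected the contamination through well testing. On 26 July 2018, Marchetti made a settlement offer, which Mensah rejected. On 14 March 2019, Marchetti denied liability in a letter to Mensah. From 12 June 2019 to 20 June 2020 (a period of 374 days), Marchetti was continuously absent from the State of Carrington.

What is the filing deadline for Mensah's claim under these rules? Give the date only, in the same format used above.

4 October 2020

Under the discovery rule, the claim accrued on 26 March 2018, when Mensah discovered the injury — not on the 4 April 2017 date of the underlying act.
Adding the 18 months base period to 26 March 2018 gives a deadline of 26 September 2019, before any tolling.
The defendant's absence from the jurisdiction from 12 June 2019 to 20 June 2020 tolled the period for 374 days, extending the deadline to 4 October 2020.
Nothing else in the chronology tolls or restarts the period.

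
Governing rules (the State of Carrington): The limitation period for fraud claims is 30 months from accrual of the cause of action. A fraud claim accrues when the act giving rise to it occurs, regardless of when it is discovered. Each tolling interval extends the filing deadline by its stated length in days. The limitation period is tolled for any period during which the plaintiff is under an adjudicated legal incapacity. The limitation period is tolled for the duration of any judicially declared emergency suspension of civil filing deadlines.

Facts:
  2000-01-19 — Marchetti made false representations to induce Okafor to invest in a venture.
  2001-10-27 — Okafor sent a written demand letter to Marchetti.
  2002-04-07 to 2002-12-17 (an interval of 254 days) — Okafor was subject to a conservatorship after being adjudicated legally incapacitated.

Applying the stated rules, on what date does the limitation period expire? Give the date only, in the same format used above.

The limitation period began to run on 2000-01-19.
The untolled deadline — 30 months after 2000-01-19 — is 2002-07-19.
Because the plaintiff's legal incapacity ran from 2002-04-07 to 2002-12-17, the deadline is extended by 254 days to 2003-03-30.
The other events in the timeline have no effect on the limitation period under the stated rules.

2003-03-30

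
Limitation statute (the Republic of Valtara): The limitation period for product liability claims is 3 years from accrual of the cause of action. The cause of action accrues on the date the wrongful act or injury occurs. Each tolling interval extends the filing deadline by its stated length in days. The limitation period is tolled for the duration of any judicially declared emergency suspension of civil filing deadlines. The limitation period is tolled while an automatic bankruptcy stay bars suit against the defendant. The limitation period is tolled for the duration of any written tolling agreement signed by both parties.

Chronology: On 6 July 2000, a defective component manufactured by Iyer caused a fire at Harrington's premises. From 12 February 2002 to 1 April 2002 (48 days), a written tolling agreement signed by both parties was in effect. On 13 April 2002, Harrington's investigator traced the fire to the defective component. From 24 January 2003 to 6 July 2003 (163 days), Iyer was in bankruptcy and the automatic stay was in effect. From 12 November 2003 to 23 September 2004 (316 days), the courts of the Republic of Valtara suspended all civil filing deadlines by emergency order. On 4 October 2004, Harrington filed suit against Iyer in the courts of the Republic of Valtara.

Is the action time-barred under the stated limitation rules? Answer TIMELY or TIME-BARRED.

TIMELY

Because the rule ties accrual to occurrence, the claim accrued on 6 July 2000, not on the 13 April 2002 discovery date.
3 years from 6 July 2000 is 6 July 2003.
The period was tolled for 48 days by the written tolling agreement (12 February 2002 to 1 April 2002), pushing the deadline to 23 August 2003.
The automatic bankruptcy stay from 24 January 2003 to 6 July 2003 tolled the period for 163 days, extending the deadline to 2 February 2004.
The period was tolled for 316 days by the emergency suspension of filing deadlines (12 November 2003 to 23 September 2004), pushing the deadline to 14 December 2004.
The 4 October 2004 filing precedes the 14 December 2004 deadline; the claim is timely.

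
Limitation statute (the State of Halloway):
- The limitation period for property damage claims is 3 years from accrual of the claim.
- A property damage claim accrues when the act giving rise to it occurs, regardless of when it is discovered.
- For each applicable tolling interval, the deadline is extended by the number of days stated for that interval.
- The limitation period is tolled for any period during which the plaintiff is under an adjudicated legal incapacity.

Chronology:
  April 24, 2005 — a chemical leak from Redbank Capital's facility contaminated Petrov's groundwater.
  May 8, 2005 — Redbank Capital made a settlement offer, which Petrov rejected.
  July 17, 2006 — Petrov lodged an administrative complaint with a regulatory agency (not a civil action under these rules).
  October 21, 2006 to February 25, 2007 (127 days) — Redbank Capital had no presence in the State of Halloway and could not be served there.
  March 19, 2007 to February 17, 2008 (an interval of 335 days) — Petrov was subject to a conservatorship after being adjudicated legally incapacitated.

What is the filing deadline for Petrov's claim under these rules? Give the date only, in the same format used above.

March 25, 2009

The limitation period began to run on April 24, 2005.
The untolled deadline — 3 years after April 24, 2005 — is April 24, 2008.
Because the plaintiff's legal incapacity ran from March 19, 2007 to February 17, 2008, the deadline is extended by 335 days to March 25, 2009.
The defendant's absence from the jurisdiction from October 21, 2006 to February 25, 2007 does not toll the period, because no stated rule makes the defendant's absence a tolling event.
None of the other events listed affects the running of the period under the stated rules.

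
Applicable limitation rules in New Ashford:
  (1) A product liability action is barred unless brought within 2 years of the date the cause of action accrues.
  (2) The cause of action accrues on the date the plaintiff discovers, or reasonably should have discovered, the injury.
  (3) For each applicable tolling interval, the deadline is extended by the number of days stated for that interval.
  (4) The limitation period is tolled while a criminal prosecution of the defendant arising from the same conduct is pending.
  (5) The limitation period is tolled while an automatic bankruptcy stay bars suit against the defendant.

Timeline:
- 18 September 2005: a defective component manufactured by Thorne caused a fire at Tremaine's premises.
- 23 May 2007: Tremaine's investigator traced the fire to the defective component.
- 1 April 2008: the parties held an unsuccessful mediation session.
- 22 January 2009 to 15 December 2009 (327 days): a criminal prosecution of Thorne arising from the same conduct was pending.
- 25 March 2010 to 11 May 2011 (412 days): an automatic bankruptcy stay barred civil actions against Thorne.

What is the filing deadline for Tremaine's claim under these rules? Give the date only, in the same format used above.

The claim did not accrue until Tremaine discovered the injury on 23 May 2007; the 18 September 2005 act date does not start the clock under the stated rule.
2 years from 23 May 2007 is 23 May 2009.
The pending criminal prosecution from 22 January 2009 to 15 December 2009 tolled the period for 327 days, extending the deadline to 15 April 2010.
The period was tolled for 412 days by the automatic bankruptcy stay (25 March 2010 to 11 May 2011), pushing the deadline to 1 June 2011.
The other events in the timeline have no effect on the limitation period under the stated rules.

1 June 2011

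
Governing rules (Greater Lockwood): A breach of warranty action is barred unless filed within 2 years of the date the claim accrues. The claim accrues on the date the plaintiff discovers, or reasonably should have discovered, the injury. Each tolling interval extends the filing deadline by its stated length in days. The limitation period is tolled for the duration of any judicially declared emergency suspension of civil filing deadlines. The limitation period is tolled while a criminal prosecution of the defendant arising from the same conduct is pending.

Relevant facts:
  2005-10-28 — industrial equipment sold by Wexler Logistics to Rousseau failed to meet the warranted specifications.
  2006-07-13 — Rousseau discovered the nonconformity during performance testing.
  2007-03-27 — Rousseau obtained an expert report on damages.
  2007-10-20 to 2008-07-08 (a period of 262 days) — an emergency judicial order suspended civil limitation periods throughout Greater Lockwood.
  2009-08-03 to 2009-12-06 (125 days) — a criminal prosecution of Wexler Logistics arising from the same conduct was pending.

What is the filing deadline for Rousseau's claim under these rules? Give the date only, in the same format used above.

Under the discovery rule, the claim accrued on 2006-07-13, when Rousseau discovered the injury — not on the 2005-10-28 date of the underlying act.
The untolled deadline — 2 years after 2006-07-13 — is 2008-07-13.
The emergency suspension of filing deadlines from 2007-10-20 to 2008-07-08 tolled the period for 262 days, extending the deadline to 2009-04-01.
The pending criminal prosecution from 2009-08-03 to 2009-12-06 began after the period had already run on 2009-04-01, so it has no tolling effect.
Nothing else in the chronology tolls or restarts the period.

2009-04-01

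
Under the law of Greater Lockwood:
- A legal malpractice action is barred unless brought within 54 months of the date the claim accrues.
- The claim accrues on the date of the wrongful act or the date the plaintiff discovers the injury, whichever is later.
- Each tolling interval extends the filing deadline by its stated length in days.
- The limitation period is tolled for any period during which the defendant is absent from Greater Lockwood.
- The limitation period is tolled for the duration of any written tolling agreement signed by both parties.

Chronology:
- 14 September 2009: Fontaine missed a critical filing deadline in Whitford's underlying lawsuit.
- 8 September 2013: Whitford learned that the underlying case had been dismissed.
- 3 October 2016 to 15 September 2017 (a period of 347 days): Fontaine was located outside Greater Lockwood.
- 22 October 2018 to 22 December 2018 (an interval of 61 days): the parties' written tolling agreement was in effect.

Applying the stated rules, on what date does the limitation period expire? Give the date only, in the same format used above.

20 April 2019

Taking the later of the act (14 September 2009) and discovery (8 September 2013), the claim accrued on 8 September 2013.
The untolled deadline — 54 months after 8 September 2013 — is 8 March 2018.
Because the defendant's absence from the jurisdiction ran from 3 October 2016 to 15 September 2017, the deadline is extended by 347 days to 18 February 2019.
The written tolling agreement from 22 October 2018 to 22 December 2018 tolled the period for 61 days, extending the deadline to 20 April 2019.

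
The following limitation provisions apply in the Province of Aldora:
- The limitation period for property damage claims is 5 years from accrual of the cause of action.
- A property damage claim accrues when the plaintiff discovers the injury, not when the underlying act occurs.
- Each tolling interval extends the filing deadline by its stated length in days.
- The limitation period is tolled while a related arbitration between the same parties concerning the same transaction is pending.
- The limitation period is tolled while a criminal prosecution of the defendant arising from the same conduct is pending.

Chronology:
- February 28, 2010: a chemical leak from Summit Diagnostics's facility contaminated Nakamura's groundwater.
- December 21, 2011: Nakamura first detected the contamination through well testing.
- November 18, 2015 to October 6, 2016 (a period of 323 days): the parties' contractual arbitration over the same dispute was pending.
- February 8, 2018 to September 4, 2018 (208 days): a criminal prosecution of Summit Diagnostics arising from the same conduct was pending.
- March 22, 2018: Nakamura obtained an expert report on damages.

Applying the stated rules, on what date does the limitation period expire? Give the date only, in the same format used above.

The claim did not accrue until Nakamura discovered the injury on December 21, 2011; the February 28, 2010 act date does not start the clock under the stated rule.
5 years from December 21, 2011 is December 21, 2016.
The period was tolled for 323 days by the pending related arbitration (November 18, 2015 to October 6, 2016), pushing the deadline to November 9, 2017.
The pending criminal prosecution from February 8, 2018 to September 4, 2018 began after the period had already run on November 9, 2017, so it has no tolling effect.
None of the other events listed affects the running of the period under the stated rules.

November 9, 2017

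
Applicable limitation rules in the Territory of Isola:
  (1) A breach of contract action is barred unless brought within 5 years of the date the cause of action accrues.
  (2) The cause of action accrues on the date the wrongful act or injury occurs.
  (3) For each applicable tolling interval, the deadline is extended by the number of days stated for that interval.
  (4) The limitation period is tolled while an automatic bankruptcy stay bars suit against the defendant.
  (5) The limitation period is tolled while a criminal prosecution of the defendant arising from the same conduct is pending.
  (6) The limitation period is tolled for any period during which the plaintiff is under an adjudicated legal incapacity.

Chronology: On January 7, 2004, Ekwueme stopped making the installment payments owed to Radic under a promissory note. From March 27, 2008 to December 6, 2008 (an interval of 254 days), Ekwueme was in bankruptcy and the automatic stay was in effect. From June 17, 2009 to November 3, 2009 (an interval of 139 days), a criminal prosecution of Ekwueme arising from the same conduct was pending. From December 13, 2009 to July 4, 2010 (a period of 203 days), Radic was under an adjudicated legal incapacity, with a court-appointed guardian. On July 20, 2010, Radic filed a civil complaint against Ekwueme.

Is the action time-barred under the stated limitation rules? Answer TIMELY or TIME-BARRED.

The limitation period began to run on January 7, 2004.
5 years from January 7, 2004 is January 7, 2009.
The period was tolled for 254 days by the automatic bankruptcy stay (March 27, 2008 to December 6, 2008), pushing the deadline to September 18, 2009.
The period was tolled for 139 days by the pending criminal prosecution (June 17, 2009 to November 3, 2009), pushing the deadline to February 4, 2010.
The period was tolled for 203 days by the plaintiff's legal incapacity (December 13, 2009 to July 4, 2010), pushing the deadline to August 26, 2010.
The July 20, 2010 filing precedes the August 26, 2010 deadline; the claim is timely.

TIMELY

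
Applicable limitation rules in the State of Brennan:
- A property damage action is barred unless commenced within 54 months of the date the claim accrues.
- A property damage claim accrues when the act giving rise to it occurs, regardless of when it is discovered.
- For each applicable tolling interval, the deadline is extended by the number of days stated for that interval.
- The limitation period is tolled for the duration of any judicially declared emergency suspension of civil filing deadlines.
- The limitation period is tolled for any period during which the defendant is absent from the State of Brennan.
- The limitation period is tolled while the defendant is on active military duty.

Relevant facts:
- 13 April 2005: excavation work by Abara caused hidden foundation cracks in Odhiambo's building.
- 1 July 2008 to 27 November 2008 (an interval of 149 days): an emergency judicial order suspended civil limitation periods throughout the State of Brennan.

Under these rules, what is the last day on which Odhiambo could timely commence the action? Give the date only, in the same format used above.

11 March 2010

The claim accrued on 13 April 2005, when the wrongful act occurred.
Adding the 54 months base period to 13 April 2005 gives a deadline of 13 October 2009, before any tolling.
Because the emergency suspension of filing deadlines ran from 1 July 2008 to 27 November 2008, the deadline is extended by 149 days to 11 March 2010.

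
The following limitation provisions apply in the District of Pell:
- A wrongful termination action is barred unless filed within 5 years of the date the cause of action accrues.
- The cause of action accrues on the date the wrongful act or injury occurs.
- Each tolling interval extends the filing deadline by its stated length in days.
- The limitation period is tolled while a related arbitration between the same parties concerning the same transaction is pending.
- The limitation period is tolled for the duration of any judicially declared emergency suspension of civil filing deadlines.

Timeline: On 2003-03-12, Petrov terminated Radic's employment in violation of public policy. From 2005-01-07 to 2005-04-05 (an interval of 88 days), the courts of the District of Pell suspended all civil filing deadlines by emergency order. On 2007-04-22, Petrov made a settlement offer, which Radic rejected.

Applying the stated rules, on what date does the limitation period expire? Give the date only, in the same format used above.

The claim accrued on 2003-03-12, when the wrongful act occurred.
5 years from 2003-03-12 is 2008-03-12.
The period was tolled for 88 days by the emergency suspension of filing deadlines (2005-01-07 to 2005-04-05), pushing the deadline to 2008-06-08.
Nothing else in the chronology tolls or restarts the period.

2008-06-08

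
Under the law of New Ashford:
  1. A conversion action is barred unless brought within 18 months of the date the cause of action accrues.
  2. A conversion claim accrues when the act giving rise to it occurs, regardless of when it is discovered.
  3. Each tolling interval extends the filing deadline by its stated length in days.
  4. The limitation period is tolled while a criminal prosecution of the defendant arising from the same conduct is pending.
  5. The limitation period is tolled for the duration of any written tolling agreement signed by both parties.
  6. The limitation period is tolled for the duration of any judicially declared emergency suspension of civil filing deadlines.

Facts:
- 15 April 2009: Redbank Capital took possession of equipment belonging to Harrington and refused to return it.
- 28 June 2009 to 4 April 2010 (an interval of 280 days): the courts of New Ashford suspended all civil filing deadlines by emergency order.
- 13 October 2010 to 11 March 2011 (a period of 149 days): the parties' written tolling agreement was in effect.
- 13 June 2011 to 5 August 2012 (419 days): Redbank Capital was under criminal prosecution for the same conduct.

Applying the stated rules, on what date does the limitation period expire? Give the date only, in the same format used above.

The cause of action accrued on 15 April 2009, the date of the act.
The untolled deadline — 18 months after 15 April 2009 — is 15 October 2010.
The period was tolled for 280 days by the emergency suspension of filing deadlines (28 June 2009 to 4 April 2010), pushing the deadline to 22 July 2011.
The period was tolled for 149 days by the written tolling agreement (13 October 2010 to 11 March 2011), pushing the deadline to 18 December 2011.
Because the pending criminal prosecution ran from 13 June 2011 to 5 August 2012, the deadline is extended by 419 days to 9 February 2013.

9 February 2013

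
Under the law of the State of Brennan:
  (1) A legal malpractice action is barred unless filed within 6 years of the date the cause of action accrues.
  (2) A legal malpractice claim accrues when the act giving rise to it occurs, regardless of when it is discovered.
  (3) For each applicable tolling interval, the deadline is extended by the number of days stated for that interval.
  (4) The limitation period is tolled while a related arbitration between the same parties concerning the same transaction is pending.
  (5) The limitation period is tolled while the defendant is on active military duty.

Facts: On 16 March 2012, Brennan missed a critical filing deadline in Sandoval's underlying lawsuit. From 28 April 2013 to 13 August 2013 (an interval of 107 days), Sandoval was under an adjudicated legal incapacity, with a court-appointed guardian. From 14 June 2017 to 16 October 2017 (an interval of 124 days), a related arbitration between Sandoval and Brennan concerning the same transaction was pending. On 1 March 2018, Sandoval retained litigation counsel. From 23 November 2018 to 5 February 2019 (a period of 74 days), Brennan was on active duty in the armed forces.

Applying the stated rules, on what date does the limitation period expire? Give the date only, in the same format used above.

The cause of action accrued on 16 March 2012, the date of the act.
Adding the 6 years base period to 16 March 2012 gives a deadline of 16 March 2018, before any tolling.
The period was tolled for 124 days by the pending related arbitration (14 June 2017 to 16 October 2017), pushing the deadline to 18 July 2018.
The defendant's active military service starting 23 November 2018 came too late — the period had run on 18 July 2018 — and so does not extend the deadline.
No stated provision tolls the period for the plaintiff's incapacity, so the interval from 28 April 2013 to 13 August 2013 has no effect on the deadline.
Nothing else in the chronology tolls or restarts the period.

18 July 2018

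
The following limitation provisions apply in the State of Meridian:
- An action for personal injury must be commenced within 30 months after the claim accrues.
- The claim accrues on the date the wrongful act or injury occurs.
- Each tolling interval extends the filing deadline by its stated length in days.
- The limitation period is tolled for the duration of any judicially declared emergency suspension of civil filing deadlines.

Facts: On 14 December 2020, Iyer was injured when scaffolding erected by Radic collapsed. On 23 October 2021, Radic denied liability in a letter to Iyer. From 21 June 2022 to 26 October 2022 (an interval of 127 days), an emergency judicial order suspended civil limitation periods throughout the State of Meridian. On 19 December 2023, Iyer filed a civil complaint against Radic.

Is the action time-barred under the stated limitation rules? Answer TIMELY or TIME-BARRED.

TIME-BARRED

The claim accrued on 14 December 2020, the date of the act.
The untolled deadline — 30 months after 14 December 2020 — is 14 June 2023.
The period was tolled for 127 days by the emergency suspension of filing deadlines (21 June 2022 to 26 October 2022), pushing the deadline to 19 October 2023.
Nothing else in the chronology tolls or restarts the period.
Filing on 19 December 2023 missed the 19 October 2023 deadline — the action is time-barred.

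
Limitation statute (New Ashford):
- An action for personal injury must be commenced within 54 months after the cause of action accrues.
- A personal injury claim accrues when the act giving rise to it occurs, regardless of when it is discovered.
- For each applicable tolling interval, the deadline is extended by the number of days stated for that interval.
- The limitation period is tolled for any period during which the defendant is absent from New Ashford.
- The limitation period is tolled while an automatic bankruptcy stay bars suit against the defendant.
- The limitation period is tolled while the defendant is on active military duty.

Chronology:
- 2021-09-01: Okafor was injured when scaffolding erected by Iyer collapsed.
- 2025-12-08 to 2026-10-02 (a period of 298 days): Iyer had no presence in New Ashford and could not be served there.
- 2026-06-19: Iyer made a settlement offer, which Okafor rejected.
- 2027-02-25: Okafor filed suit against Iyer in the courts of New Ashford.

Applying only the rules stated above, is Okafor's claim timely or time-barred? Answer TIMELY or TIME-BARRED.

TIME-BARRED

The claim accrued on 2021-09-01, when the wrongful act occurred.
The untolled deadline — 54 months after 2021-09-01 — is 2026-03-01.
Because the defendant's absence from the jurisdiction ran from 2025-12-08 to 2026-10-02, the deadline is extended by 298 days to 2026-12-24.
Nothing else in the chronology tolls or restarts the period.
Okafor filed on 2027-02-25, after the 2026-12-24 deadline, so the action is time-barred.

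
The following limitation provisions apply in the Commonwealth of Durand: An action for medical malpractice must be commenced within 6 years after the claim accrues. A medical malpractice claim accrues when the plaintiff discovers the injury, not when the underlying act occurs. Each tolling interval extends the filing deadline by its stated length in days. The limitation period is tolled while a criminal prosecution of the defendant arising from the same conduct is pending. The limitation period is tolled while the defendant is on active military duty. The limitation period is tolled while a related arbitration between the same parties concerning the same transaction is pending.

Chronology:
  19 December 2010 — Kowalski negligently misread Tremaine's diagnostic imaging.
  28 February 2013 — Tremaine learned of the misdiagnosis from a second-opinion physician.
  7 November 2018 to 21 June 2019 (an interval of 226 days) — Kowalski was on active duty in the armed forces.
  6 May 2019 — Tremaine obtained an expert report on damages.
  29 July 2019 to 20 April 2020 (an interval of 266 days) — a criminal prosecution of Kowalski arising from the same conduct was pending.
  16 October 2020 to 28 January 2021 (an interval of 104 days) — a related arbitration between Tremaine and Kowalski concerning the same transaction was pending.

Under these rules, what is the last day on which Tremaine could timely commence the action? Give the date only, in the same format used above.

The claim did not accrue until Tremaine discovered the injury on 28 February 2013; the 19 December 2010 act date does not start the clock under the stated rule.
The untolled deadline — 6 years after 28 February 2013 — is 28 February 2019.
The period was tolled for 226 days by the defendant's active military service (7 November 2018 to 21 June 2019), pushing the deadline to 12 October 2019.
The period was tolled for 266 days by the pending criminal prosecution (29 July 2019 to 20 April 2020), pushing the deadline to 4 July 2020.
The pending related arbitration from 16 October 2020 to 28 January 2021 began after the period had already run on 4 July 2020, so it has no tolling effect.
None of the other events listed affects the running of the period under the stated rules.

4 July 2020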